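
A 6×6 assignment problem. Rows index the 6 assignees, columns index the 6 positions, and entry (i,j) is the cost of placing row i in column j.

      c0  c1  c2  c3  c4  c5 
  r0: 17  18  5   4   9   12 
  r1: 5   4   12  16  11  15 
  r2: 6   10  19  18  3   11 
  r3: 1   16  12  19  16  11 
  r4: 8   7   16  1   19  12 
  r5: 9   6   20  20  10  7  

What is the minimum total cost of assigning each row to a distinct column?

optimal assignment: row0→col2 (cost 5), row1→col1 (cost 4), row2→col4 (cost 3), row3→col0 (cost 1), row4→col3 (cost 1), row5→col5 (cost 7)
total = 5 + 4 + 3 + 1 + 1 + 7 = 21

Minimum assignment cost: 21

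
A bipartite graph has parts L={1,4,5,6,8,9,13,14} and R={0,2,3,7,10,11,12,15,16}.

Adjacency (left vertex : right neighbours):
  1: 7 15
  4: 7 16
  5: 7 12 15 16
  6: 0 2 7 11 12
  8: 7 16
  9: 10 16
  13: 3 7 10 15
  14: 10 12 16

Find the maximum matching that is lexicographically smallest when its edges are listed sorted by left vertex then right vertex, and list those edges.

|M| = 7 (so the lex-smallest maximum matching has 7 edges)
process left vertices in ascending order; for each, take the smallest-labelled available neighbour that still permits 7 edges overall, or leave it unmatched if none does
lex-smallest matching: {1-7, 4-16, 5-15, 6-0, 9-10, 13-3, 14-12}

Lex-smallest maximum matching: {(1,7), (4,16), (5,15), (6,0), (9,10), (13,3), (14,12)}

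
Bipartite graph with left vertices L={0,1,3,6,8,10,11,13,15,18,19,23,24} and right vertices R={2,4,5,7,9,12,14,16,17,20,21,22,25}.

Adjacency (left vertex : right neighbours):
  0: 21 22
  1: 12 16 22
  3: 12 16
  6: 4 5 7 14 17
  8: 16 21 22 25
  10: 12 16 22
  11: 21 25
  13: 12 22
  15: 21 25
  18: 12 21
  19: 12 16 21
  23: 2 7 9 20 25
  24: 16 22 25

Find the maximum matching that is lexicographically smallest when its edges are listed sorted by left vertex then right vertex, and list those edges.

Lex-smallest maximum matching: {(0,21), (1,12), (3,16), (6,4), (8,22), (11,25), (23,2)}

|M| = 7 (so the lex-smallest maximum matching has 7 edges)
process left vertices in ascending order; for each, take the smallest-labelled available neighbour that still permits 7 edges overall, or leave it unmatched if none does
lex-smallest matching: {0-21, 1-12, 3-16, 6-4, 8-22, 11-25, 23-2}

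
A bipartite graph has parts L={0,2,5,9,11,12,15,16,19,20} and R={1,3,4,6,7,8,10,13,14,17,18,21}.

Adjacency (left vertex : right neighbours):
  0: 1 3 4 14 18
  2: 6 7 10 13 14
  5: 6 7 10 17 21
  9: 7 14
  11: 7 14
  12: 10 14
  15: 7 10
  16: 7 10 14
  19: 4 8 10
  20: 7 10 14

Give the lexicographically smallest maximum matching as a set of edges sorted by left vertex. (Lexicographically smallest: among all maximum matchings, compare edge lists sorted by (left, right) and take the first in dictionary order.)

|M| = 7 (so the lex-smallest maximum matching has 7 edges)
process left vertices in ascending order; for each, take the smallest-labelled available neighbour that still permits 7 edges overall, or leave it unmatched if none does
lex-smallest matching: {0-1, 2-6, 5-17, 9-7, 11-14, 12-10, 19-4}

Lex-smallest maximum matching: {(0,1), (2,6), (5,17), (9,7), (11,14), (12,10), (19,4)}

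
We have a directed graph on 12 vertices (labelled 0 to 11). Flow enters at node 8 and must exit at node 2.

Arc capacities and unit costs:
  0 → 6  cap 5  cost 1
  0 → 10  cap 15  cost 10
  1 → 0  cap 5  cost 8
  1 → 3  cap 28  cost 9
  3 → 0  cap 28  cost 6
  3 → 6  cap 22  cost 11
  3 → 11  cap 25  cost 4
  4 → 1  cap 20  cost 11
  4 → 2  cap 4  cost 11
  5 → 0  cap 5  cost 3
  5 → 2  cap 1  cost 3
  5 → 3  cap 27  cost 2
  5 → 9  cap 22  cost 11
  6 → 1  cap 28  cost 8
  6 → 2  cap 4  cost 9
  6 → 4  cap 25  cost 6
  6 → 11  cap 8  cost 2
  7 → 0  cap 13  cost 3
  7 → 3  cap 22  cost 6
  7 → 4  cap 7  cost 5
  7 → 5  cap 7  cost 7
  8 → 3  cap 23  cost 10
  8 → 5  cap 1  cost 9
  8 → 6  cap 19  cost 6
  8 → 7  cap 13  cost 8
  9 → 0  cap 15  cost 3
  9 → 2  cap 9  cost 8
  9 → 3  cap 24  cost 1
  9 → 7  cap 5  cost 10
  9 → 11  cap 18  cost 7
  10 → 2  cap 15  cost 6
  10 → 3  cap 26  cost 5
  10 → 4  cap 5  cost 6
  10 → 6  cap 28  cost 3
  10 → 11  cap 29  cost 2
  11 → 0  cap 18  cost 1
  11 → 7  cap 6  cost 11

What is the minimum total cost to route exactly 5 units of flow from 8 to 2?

shortest-cost path #1: 8→5→2 push 1 @ unit cost 12 (adds 12)
shortest-cost path #2: 8→6→2 push 4 @ unit cost 15 (adds 60)
total cost = 72

Minimum cost for 5 units: 72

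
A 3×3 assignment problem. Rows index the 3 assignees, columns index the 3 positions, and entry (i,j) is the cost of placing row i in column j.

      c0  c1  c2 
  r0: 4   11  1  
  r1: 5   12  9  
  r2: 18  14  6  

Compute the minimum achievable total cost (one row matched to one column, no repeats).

Minimum assignment cost: 20

optimal assignment: row0→col2 (cost 1), row1→col0 (cost 5), row2→col1 (cost 14)
total = 1 + 5 + 14 = 20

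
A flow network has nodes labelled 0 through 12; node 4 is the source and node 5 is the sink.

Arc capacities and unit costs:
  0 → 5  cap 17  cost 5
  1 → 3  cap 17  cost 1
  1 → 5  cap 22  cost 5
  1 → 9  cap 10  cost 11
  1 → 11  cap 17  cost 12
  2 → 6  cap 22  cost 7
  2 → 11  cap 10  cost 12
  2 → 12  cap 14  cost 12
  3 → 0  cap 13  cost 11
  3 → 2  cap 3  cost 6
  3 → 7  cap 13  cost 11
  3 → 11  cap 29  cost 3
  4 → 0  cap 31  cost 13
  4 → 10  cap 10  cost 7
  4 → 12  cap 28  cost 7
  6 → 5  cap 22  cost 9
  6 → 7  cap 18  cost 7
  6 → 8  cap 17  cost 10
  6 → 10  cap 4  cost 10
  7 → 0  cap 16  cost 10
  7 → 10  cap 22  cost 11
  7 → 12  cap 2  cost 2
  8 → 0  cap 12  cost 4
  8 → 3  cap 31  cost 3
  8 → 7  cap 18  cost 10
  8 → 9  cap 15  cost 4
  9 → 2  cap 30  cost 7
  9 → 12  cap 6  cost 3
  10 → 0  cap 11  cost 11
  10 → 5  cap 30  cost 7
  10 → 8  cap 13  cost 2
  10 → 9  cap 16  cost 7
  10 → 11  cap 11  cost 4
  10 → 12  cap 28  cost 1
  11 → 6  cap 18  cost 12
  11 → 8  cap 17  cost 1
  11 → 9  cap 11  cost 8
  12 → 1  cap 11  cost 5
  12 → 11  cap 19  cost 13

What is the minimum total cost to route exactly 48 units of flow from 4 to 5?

Minimum cost for 48 units: 1043

shortest-cost path #1: 4→10→5 push 10 @ unit cost 14 (adds 140)
shortest-cost path #2: 4→12→1→5 push 11 @ unit cost 17 (adds 187)
shortest-cost path #3: 4→0→5 push 17 @ unit cost 18 (adds 306)
shortest-cost path #4: 4→12→11→6→5 push 10 @ unit cost 41 (adds 410)
total cost = 1043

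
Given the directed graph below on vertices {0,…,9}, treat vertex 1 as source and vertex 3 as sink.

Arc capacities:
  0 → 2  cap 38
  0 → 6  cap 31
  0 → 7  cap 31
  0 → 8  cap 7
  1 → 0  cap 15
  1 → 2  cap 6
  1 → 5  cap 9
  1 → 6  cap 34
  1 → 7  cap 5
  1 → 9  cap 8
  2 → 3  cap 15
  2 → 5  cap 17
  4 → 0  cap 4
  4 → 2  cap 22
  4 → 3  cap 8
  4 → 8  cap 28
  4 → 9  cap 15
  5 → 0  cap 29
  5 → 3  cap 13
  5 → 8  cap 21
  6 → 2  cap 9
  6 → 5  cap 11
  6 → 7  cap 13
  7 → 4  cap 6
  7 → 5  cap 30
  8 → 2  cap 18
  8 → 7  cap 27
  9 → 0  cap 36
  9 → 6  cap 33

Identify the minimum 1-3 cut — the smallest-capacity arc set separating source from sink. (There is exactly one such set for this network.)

Min-cut arcs: {(2,3), (5,3), (7,4)} (total capacity 34)

augment #1: 1→2→3 push 6
augment #2: 1→5→3 push 9
augment #3: 1→0→2→3 push 9
augment #4: 1→6→5→3 push 4
augment #5: 1→7→4→3 push 5
augment #6: 1→0→7→4→3 push 1
max flow = 34; residual-reachable set from 1 gives S-side
cut edges (S→T): {(2,3), (5,3), (7,4)} total cap 34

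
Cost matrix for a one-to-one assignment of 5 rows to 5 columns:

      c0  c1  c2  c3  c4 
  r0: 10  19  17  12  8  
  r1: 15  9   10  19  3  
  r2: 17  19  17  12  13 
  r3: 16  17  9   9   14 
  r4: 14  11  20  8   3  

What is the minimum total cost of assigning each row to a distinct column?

optimal assignment: row0→col0 (cost 10), row1→col1 (cost 9), row2→col3 (cost 12), row3→col2 (cost 9), row4→col4 (cost 3)
total = 10 + 9 + 12 + 9 + 3 = 43

Minimum assignment cost: 43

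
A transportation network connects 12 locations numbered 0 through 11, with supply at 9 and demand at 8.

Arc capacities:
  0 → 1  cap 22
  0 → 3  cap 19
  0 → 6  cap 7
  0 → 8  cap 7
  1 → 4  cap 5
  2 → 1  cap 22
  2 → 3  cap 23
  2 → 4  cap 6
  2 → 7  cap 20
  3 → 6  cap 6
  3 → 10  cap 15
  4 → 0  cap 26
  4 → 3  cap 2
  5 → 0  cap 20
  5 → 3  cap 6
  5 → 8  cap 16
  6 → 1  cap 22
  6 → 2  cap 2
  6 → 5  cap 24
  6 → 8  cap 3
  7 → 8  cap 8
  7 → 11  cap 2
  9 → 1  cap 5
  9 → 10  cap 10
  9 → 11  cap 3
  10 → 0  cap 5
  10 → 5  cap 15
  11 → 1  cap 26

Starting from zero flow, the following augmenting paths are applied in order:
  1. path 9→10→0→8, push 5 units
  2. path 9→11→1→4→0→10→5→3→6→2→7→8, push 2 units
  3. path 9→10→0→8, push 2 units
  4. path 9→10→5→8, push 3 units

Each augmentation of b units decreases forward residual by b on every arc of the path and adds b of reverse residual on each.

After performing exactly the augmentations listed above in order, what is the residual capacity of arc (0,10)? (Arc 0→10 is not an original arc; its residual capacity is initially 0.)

after path 1 (9→10→0→8, push 5): res(0,10)=5
after path 2 (9→11→1→4→0→10→5→3→6→2→7→8, push 2): res(0,10)=3
after path 3 (9→10→0→8, push 2): res(0,10)=5
after path 4 (9→10→5→8, push 3): res(0,10)=5

Residual capacity of (0,10): 5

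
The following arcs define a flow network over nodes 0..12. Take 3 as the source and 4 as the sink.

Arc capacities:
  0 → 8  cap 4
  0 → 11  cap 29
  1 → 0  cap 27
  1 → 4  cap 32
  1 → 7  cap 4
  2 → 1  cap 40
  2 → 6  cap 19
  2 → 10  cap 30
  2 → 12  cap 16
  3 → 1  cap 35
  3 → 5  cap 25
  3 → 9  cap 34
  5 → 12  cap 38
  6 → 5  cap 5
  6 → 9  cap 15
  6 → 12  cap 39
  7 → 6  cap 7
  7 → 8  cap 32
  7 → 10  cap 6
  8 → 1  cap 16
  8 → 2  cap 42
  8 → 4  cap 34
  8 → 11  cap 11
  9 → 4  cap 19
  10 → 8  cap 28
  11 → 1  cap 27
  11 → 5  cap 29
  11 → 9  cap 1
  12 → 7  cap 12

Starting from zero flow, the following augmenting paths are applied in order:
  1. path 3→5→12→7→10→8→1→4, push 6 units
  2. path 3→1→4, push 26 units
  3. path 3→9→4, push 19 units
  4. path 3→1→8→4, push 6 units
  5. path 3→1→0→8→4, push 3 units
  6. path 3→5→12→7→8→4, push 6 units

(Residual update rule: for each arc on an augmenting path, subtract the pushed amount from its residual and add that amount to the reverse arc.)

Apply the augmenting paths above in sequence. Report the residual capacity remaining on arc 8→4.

after path 1 (3→5→12→7→10→8→1→4, push 6): res(8,4)=34
after path 2 (3→1→4, push 26): res(8,4)=34
after path 3 (3→9→4, push 19): res(8,4)=34
after path 4 (3→1→8→4, push 6): res(8,4)=28
after path 5 (3→1→0→8→4, push 3): res(8,4)=25
after path 6 (3→5→12→7→8→4, push 6): res(8,4)=19

Residual capacity of (8,4): 19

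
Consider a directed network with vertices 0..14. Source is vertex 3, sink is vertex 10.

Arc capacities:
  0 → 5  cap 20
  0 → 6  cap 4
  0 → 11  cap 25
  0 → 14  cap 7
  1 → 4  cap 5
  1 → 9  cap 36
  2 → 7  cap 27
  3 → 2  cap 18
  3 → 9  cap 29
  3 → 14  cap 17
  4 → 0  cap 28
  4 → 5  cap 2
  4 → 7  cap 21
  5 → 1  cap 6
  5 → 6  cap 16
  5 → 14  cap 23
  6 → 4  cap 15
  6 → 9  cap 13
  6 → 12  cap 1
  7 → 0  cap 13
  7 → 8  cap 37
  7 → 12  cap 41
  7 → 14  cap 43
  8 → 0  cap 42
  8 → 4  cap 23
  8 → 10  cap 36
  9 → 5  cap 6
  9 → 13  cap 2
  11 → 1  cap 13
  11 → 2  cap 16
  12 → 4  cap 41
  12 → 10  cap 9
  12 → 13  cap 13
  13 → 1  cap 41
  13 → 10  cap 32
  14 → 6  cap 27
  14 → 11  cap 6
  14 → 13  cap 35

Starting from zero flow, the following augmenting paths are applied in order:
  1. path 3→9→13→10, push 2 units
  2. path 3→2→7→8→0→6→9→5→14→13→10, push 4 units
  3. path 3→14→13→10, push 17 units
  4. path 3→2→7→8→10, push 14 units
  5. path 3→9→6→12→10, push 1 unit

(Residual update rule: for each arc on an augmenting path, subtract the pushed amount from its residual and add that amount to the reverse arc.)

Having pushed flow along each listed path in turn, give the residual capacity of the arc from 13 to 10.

Residual capacity of (13,10): 9

after path 1 (3→9→13→10, push 2): res(13,10)=30
after path 2 (3→2→7→8→0→6→9→5→14→13→10, push 4): res(13,10)=26
after path 3 (3→14→13→10, push 17): res(13,10)=9
after path 4 (3→2→7→8→10, push 14): res(13,10)=9
after path 5 (3→9→6→12→10, push 1): res(13,10)=9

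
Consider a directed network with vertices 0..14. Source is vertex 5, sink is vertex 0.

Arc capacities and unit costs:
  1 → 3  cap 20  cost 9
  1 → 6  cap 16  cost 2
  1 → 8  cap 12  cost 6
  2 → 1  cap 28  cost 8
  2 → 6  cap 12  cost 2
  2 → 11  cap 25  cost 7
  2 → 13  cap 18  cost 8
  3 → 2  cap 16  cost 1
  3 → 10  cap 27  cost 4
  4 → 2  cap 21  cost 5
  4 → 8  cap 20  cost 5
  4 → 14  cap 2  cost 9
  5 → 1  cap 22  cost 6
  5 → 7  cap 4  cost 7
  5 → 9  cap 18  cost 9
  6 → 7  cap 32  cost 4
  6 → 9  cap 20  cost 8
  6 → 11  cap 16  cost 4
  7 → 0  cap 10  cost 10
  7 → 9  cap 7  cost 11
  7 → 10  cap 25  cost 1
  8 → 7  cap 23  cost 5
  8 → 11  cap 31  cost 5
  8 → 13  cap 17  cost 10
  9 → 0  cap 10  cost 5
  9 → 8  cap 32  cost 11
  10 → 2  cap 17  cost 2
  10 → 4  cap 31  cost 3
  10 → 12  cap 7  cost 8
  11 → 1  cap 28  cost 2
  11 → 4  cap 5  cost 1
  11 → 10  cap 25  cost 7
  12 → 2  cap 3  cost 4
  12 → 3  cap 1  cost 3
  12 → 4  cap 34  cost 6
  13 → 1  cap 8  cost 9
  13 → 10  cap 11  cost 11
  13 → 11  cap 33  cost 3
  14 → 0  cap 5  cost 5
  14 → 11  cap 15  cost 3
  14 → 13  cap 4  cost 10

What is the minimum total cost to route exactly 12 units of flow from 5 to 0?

shortest-cost path #1: 5→9→0 push 10 @ unit cost 14 (adds 140)
shortest-cost path #2: 5→7→0 push 2 @ unit cost 17 (adds 34)
total cost = 174

Minimum cost for 12 units: 174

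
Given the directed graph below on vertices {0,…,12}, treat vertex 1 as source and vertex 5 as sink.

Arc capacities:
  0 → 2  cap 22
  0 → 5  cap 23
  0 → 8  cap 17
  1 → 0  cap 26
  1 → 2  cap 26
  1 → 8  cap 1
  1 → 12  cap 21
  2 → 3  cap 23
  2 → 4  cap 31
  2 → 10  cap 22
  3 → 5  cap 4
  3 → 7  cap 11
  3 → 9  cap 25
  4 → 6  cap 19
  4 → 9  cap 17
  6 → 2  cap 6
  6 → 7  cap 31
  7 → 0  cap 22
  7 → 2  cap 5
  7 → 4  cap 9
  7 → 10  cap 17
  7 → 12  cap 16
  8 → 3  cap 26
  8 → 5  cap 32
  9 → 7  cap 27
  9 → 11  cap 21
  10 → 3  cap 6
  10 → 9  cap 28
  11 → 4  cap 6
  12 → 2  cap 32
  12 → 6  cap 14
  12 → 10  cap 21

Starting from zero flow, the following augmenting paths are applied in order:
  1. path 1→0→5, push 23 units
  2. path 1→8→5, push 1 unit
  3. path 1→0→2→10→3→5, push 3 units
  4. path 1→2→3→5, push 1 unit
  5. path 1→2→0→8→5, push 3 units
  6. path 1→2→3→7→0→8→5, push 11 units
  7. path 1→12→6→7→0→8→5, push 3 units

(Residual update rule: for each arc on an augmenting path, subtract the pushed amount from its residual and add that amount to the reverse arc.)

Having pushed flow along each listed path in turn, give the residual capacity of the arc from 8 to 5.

after path 1 (1→0→5, push 23): res(8,5)=32
after path 2 (1→8→5, push 1): res(8,5)=31
after path 3 (1→0→2→10→3→5, push 3): res(8,5)=31
after path 4 (1→2→3→5, push 1): res(8,5)=31
after path 5 (1→2→0→8→5, push 3): res(8,5)=28
after path 6 (1→2→3→7→0→8→5, push 11): res(8,5)=17
after path 7 (1→12→6→7→0→8→5, push 3): res(8,5)=14

Residual capacity of (8,5): 14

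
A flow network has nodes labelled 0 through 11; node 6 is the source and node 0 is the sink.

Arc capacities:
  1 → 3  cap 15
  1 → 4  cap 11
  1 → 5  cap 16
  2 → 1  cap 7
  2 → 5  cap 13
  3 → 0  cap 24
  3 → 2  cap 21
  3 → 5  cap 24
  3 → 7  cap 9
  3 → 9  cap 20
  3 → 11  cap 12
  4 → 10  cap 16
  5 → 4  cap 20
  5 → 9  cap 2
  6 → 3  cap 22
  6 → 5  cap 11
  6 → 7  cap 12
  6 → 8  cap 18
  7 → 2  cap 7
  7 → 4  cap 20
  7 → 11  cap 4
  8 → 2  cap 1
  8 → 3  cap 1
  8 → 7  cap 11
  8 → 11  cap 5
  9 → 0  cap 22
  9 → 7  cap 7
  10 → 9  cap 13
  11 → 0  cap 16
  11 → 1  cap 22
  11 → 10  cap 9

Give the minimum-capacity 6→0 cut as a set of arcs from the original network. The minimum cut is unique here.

Min-cut arcs: {(2,1), (5,9), (6,3), (7,11), (8,3), (8,11), (10,9)} (total capacity 54)

augment #1: 6→3→0 push 22
augment #2: 6→5→9→0 push 2
augment #3: 6→7→11→0 push 4
augment #4: 6→8→3→0 push 1
augment #5: 6→8→11→0 push 5
augment #6: 6→5→4→10→9→0 push 9
augment #7: 6→7→2→1→3→0 push 1
augment #8: 6→7→4→10→9→0 push 4
augment #9: 6→7→2→1→3→9→0 push 3
augment #10: 6→8→2→1→3→9→0 push 1
augment #11: 6→8→7→2→1→3→9→0 push 2
max flow = 54; residual-reachable set from 6 gives S-side
cut edges (S→T): {(2,1), (5,9), (6,3), (7,11), (8,3), (8,11), (10,9)} total cap 54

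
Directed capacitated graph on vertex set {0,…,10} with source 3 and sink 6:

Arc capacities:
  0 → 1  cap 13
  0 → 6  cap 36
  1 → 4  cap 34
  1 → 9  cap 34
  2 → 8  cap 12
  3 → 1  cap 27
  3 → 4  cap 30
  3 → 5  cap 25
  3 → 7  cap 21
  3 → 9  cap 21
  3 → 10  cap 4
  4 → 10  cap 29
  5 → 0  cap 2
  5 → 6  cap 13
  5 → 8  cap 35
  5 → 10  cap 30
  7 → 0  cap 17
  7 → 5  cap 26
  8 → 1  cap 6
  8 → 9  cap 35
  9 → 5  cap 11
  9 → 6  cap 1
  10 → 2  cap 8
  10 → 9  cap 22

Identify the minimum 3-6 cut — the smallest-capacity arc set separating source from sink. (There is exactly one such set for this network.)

Min-cut arcs: {(5,0), (5,6), (7,0), (9,6)} (total capacity 33)

augment #1: 3→5→6 push 13
augment #2: 3→9→6 push 1
augment #3: 3→5→0→6 push 2
augment #4: 3→7→0→6 push 17
max flow = 33; residual-reachable set from 3 gives S-side
cut edges (S→T): {(5,0), (5,6), (7,0), (9,6)} total cap 33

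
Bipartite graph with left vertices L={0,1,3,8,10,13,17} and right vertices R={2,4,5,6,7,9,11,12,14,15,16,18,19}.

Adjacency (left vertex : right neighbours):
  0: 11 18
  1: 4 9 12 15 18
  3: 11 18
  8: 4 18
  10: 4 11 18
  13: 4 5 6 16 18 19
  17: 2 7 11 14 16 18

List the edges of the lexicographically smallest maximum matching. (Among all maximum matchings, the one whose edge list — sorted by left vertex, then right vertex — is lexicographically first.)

|M| = 6 (so the lex-smallest maximum matching has 6 edges)
process left vertices in ascending order; for each, take the smallest-labelled available neighbour that still permits 6 edges overall, or leave it unmatched if none does
lex-smallest matching: {0-11, 1-9, 3-18, 8-4, 13-5, 17-2}

Lex-smallest maximum matching: {(0,11), (1,9), (3,18), (8,4), (13,5), (17,2)}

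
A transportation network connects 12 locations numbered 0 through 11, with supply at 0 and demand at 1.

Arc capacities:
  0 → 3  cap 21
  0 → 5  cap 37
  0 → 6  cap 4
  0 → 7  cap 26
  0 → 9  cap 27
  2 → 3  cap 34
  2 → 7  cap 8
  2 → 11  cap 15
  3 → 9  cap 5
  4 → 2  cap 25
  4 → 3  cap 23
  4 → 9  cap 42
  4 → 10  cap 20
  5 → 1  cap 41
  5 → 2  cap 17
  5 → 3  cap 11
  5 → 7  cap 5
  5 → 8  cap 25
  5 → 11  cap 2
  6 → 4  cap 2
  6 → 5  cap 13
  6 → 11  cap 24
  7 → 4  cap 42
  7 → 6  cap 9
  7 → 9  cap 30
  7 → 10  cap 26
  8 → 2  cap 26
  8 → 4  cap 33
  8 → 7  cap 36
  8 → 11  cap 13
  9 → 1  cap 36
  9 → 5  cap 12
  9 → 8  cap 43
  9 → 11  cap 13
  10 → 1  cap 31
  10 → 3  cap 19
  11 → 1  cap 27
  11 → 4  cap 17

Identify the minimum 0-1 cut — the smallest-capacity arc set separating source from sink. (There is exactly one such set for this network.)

augment #1: 0→5→1 push 37
augment #2: 0→9→1 push 27
augment #3: 0→3→9→1 push 5
augment #4: 0→6→5→1 push 4
augment #5: 0→7→9→1 push 4
augment #6: 0→7→10→1 push 22
max flow = 99; residual-reachable set from 0 gives S-side
cut edges (S→T): {(0,5), (0,6), (0,7), (0,9), (3,9)} total cap 99

Min-cut arcs: {(0,5), (0,6), (0,7), (0,9), (3,9)} (total capacity 99)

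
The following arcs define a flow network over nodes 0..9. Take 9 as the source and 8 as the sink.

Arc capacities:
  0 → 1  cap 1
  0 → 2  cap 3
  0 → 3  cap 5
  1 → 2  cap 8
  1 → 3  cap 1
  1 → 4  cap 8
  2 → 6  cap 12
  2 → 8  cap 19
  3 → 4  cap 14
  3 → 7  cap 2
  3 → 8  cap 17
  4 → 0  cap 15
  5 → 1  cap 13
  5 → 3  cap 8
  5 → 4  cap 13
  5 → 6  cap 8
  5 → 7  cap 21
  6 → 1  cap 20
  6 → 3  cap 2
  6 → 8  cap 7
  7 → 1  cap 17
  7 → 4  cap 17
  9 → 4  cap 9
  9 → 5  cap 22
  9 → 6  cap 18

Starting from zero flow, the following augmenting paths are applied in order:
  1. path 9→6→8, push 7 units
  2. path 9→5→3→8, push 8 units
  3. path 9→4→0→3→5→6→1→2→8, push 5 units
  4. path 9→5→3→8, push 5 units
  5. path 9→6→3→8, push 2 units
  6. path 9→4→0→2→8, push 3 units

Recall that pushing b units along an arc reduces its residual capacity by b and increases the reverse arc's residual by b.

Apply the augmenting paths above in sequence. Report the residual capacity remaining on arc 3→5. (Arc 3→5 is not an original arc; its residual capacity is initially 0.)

Residual capacity of (3,5): 8

after path 1 (9→6→8, push 7): res(3,5)=0
after path 2 (9→5→3→8, push 8): res(3,5)=8
after path 3 (9→4→0→3→5→6→1→2→8, push 5): res(3,5)=3
after path 4 (9→5→3→8, push 5): res(3,5)=8
after path 5 (9→6→3→8, push 2): res(3,5)=8
after path 6 (9→4→0→2→8, push 3): res(3,5)=8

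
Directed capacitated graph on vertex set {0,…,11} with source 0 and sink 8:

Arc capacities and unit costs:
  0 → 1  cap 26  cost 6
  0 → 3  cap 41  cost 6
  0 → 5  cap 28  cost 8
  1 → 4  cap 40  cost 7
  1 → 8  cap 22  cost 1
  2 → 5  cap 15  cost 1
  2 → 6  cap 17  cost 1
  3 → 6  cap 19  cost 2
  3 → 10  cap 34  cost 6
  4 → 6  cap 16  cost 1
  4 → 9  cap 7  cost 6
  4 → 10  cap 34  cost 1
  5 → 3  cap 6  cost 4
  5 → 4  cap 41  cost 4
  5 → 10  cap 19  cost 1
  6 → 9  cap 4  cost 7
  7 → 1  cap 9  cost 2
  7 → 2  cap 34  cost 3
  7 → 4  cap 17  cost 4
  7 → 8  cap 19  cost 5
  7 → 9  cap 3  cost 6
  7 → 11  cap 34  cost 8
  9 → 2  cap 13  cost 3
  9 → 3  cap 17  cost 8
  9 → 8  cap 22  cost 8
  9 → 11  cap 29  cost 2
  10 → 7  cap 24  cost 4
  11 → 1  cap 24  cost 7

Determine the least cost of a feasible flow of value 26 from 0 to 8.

Minimum cost for 26 units: 226

shortest-cost path #1: 0→1→8 push 22 @ unit cost 7 (adds 154)
shortest-cost path #2: 0→5→10→7→8 push 4 @ unit cost 18 (adds 72)
total cost = 226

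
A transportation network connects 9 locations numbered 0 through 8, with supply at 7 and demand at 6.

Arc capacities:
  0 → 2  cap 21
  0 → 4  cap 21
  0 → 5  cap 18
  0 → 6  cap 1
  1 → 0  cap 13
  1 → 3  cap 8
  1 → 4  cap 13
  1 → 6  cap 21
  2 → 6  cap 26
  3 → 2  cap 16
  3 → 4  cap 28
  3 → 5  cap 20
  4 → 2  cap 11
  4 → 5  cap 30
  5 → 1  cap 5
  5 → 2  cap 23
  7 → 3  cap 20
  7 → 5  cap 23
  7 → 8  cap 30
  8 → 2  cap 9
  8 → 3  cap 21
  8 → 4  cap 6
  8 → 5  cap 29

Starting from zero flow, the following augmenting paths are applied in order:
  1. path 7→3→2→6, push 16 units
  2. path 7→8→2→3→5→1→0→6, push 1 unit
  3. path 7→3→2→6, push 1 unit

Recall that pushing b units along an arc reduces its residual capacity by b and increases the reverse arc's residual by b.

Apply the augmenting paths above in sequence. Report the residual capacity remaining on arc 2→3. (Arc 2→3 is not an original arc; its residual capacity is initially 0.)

after path 1 (7→3→2→6, push 16): res(2,3)=16
after path 2 (7→8→2→3→5→1→0→6, push 1): res(2,3)=15
after path 3 (7→3→2→6, push 1): res(2,3)=16

Residual capacity of (2,3): 16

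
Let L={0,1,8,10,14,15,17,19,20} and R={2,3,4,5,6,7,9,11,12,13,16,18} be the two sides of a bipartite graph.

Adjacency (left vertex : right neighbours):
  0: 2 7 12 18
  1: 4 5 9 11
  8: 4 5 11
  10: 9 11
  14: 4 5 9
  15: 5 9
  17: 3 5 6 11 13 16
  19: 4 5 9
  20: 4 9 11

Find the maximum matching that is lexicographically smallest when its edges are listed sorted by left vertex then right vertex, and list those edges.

Lex-smallest maximum matching: {(0,2), (1,4), (8,5), (10,9), (17,3), (20,11)}

|M| = 6 (so the lex-smallest maximum matching has 6 edges)
process left vertices in ascending order; for each, take the smallest-labelled available neighbour that still permits 6 edges overall, or leave it unmatched if none does
lex-smallest matching: {0-2, 1-4, 8-5, 10-9, 17-3, 20-11}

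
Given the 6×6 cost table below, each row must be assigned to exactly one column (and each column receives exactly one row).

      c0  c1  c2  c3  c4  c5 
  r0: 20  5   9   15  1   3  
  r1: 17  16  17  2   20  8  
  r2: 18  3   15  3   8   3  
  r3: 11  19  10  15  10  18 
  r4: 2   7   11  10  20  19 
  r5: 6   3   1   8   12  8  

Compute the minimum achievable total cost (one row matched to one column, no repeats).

one of 2 optimal assignments: row0→col4 (cost 1), row1→col3 (cost 2), row2→col5 (cost 3), row3→col2 (cost 10), row4→col0 (cost 2), row5→col1 (cost 3)
total = 1 + 2 + 3 + 10 + 2 + 3 = 21

Minimum assignment cost: 21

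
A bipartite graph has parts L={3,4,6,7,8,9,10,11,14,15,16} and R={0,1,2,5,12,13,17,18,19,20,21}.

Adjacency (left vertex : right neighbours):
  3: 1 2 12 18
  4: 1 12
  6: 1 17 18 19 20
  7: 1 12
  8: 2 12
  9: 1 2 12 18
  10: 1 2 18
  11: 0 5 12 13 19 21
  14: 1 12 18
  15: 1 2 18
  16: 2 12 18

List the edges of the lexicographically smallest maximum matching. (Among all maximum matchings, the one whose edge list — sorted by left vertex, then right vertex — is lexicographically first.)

Lex-smallest maximum matching: {(3,1), (4,12), (6,17), (8,2), (9,18), (11,0)}

|M| = 6 (so the lex-smallest maximum matching has 6 edges)
process left vertices in ascending order; for each, take the smallest-labelled available neighbour that still permits 6 edges overall, or leave it unmatched if none does
lex-smallest matching: {3-1, 4-12, 6-17, 8-2, 9-18, 11-0}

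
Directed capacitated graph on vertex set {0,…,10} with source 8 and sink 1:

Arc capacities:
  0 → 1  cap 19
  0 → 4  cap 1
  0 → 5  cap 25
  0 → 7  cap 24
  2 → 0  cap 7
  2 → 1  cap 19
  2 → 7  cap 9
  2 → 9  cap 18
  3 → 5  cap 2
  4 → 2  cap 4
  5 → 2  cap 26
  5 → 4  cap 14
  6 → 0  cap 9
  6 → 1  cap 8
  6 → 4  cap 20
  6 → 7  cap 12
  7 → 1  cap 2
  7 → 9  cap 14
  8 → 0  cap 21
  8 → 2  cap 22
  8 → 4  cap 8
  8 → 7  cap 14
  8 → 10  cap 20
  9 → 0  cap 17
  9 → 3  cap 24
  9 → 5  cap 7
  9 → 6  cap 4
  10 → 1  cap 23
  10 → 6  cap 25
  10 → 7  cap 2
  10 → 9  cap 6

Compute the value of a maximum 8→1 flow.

augment #1: 8→0→1 bottleneck 19, total now 19
augment #2: 8→2→1 bottleneck 19, total now 38
augment #3: 8→7→1 bottleneck 2, total now 40
augment #4: 8→10→1 bottleneck 20, total now 60
augment #5: 8→2→9→6→1 bottleneck 3, total now 63
augment #6: 8→7→9→6→1 bottleneck 1, total now 64

Maximum flow value: 64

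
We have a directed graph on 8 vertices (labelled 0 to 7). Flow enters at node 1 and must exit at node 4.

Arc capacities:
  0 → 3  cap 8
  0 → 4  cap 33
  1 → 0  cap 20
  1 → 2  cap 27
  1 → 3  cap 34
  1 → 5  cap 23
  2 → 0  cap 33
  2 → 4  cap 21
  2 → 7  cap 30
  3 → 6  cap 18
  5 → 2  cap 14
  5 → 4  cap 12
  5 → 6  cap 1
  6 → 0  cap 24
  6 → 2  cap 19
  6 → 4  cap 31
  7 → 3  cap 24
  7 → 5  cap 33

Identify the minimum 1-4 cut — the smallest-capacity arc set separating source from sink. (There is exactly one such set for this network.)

Min-cut arcs: {(0,4), (2,4), (3,6), (5,4), (5,6)} (total capacity 85)

augment #1: 1→0→4 push 20
augment #2: 1→2→4 push 21
augment #3: 1→5→4 push 12
augment #4: 1→2→0→4 push 6
augment #5: 1→3→6→4 push 18
augment #6: 1→5→6→4 push 1
augment #7: 1→5→2→0→4 push 7
max flow = 85; residual-reachable set from 1 gives S-side
cut edges (S→T): {(0,4), (2,4), (3,6), (5,4), (5,6)} total cap 85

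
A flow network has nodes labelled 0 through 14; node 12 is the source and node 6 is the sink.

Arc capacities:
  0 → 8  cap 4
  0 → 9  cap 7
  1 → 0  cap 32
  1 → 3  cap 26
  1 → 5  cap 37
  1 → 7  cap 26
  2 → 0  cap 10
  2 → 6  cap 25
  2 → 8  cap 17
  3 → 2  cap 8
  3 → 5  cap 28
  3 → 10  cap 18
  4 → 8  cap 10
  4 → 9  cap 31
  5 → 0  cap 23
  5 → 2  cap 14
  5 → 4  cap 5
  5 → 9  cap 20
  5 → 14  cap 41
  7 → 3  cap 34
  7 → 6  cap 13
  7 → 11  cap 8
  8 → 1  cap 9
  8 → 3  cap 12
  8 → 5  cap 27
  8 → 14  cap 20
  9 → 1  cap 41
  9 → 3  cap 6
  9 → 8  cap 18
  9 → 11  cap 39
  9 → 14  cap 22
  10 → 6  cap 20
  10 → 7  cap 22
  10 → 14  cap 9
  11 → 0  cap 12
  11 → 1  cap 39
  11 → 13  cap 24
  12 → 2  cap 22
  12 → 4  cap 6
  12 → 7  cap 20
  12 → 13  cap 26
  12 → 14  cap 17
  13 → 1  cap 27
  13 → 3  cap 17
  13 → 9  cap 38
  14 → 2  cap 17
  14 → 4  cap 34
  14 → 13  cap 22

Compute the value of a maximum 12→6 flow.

Maximum flow value: 56

augment #1: 12→2→6 bottleneck 22, total now 22
augment #2: 12→7→6 bottleneck 13, total now 35
augment #3: 12→14→2→6 bottleneck 3, total now 38
augment #4: 12→7→3→10→6 bottleneck 7, total now 45
augment #5: 12→13→3→10→6 bottleneck 11, total now 56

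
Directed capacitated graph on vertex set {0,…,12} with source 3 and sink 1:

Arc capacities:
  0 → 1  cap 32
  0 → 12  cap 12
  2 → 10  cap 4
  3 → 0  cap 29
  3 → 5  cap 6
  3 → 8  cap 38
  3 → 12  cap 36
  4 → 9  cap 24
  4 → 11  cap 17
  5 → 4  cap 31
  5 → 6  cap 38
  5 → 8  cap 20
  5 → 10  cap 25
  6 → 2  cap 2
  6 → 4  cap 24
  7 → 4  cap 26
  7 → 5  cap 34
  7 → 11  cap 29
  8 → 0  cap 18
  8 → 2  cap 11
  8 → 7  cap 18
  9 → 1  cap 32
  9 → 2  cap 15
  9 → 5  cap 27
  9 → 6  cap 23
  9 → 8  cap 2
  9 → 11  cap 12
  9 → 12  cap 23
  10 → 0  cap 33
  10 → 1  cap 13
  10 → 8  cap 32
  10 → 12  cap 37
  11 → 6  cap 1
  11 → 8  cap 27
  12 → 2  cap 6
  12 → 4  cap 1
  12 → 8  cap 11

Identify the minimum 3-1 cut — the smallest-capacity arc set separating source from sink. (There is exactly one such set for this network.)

Min-cut arcs: {(0,1), (2,10), (3,5), (8,7), (12,4)} (total capacity 61)

augment #1: 3→0→1 push 29
augment #2: 3→5→10→1 push 6
augment #3: 3→8→0→1 push 3
augment #4: 3→8→2→10→1 push 4
augment #5: 3→12→4→9→1 push 1
augment #6: 3→8→7→4→9→1 push 18
max flow = 61; residual-reachable set from 3 gives S-side
cut edges (S→T): {(0,1), (2,10), (3,5), (8,7), (12,4)} total cap 61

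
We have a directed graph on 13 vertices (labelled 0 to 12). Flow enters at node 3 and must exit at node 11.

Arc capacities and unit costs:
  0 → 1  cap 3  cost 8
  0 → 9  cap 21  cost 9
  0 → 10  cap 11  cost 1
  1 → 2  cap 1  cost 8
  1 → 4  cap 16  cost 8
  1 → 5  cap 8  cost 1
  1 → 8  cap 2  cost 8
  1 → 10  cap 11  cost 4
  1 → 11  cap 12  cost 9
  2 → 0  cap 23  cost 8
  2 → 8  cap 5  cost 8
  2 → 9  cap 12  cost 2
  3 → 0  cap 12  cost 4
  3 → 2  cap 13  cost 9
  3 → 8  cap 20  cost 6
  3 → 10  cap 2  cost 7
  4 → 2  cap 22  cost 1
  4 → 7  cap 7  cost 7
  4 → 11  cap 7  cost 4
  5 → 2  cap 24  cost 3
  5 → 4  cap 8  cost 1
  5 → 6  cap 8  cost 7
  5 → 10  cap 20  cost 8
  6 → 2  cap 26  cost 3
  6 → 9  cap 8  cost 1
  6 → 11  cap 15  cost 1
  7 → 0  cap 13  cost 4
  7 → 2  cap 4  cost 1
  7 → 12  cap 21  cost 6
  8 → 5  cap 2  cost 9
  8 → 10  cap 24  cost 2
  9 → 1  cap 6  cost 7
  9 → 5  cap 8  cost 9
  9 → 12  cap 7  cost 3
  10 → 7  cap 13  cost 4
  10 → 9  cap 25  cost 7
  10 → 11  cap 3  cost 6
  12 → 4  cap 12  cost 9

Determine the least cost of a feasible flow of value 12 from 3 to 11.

Minimum cost for 12 units: 229

shortest-cost path #1: 3→0→10→11 push 3 @ unit cost 11 (adds 33)
shortest-cost path #2: 3→0→1→5→4→11 push 3 @ unit cost 18 (adds 54)
shortest-cost path #3: 3→8→5→4→11 push 2 @ unit cost 20 (adds 40)
shortest-cost path #4: 3→2→9→1→5→4→11 push 2 @ unit cost 24 (adds 48)
shortest-cost path #5: 3→2→9→1→11 push 2 @ unit cost 27 (adds 54)
total cost = 229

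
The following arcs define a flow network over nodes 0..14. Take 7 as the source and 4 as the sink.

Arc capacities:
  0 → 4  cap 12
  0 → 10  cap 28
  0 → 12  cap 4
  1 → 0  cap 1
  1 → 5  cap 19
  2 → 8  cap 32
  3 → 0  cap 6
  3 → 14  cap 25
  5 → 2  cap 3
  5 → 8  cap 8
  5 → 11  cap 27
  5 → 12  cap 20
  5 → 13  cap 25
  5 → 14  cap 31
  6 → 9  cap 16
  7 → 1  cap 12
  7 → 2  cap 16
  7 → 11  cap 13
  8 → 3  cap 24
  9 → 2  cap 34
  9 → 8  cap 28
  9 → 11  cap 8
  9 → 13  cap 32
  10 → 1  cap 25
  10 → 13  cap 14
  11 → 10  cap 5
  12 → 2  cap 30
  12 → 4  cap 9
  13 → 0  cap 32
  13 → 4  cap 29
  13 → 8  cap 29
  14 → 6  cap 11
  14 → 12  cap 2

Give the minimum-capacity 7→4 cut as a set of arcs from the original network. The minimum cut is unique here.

augment #1: 7→1→0→4 push 1
augment #2: 7→1→5→12→4 push 9
augment #3: 7→1→5→13→4 push 2
augment #4: 7→11→10→13→4 push 5
augment #5: 7→2→8→3→0→4 push 6
augment #6: 7→2→8→3→14→6→9→13→4 push 10
max flow = 33; residual-reachable set from 7 gives S-side
cut edges (S→T): {(7,1), (7,2), (11,10)} total cap 33

Min-cut arcs: {(7,1), (7,2), (11,10)} (total capacity 33)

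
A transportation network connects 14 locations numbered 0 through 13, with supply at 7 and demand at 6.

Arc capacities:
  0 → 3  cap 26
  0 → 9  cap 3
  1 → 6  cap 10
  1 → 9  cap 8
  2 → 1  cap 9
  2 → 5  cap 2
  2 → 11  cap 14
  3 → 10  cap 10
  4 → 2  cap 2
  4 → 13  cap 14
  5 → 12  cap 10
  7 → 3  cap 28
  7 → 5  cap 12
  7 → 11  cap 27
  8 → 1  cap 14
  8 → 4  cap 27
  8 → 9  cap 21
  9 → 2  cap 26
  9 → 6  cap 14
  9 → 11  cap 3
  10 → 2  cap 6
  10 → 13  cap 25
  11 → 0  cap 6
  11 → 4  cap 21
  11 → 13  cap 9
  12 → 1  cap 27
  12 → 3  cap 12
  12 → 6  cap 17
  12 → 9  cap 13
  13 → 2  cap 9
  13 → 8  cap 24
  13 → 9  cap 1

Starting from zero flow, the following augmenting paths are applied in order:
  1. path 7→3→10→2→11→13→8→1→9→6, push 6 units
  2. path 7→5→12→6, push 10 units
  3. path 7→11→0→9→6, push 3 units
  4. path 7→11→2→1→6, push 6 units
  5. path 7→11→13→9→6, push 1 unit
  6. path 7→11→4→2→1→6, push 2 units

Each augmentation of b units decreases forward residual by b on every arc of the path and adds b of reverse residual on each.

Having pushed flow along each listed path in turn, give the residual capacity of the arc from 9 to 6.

Residual capacity of (9,6): 4

after path 1 (7→3→10→2→11→13→8→1→9→6, push 6): res(9,6)=8
after path 2 (7→5→12→6, push 10): res(9,6)=8
after path 3 (7→11→0→9→6, push 3): res(9,6)=5
after path 4 (7→11→2→1→6, push 6): res(9,6)=5
after path 5 (7→11→13→9→6, push 1): res(9,6)=4
after path 6 (7→11→4→2→1→6, push 2): res(9,6)=4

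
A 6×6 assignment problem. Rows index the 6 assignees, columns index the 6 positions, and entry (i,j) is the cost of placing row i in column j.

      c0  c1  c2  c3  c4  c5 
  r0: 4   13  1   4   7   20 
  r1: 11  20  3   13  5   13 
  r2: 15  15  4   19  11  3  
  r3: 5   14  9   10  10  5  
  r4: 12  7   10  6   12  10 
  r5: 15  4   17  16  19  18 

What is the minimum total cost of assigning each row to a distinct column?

optimal assignment: row0→col2 (cost 1), row1→col4 (cost 5), row2→col5 (cost 3), row3→col0 (cost 5), row4→col3 (cost 6), row5→col1 (cost 4)
total = 1 + 5 + 3 + 5 + 6 + 4 = 24

Minimum assignment cost: 24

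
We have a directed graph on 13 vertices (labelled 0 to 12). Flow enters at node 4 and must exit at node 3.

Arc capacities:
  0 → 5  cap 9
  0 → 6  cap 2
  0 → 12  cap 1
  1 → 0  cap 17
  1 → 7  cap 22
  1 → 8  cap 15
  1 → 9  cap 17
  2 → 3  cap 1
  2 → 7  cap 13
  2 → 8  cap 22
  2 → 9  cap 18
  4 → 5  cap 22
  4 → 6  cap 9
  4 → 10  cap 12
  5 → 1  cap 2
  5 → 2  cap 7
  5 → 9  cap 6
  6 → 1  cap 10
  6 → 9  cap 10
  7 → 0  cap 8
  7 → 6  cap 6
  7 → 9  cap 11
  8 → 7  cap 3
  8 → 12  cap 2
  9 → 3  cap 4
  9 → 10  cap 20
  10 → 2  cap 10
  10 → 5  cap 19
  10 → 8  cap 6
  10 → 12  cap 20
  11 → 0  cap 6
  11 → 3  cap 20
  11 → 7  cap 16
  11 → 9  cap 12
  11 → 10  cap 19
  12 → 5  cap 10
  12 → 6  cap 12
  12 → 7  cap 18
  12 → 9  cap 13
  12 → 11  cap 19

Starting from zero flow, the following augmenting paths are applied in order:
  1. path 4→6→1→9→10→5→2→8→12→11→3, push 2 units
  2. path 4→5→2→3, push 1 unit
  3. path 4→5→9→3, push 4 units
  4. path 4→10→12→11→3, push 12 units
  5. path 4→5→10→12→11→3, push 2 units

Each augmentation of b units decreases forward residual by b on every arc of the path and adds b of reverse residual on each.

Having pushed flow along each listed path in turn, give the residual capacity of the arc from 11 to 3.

after path 1 (4→6→1→9→10→5→2→8→12→11→3, push 2): res(11,3)=18
after path 2 (4→5→2→3, push 1): res(11,3)=18
after path 3 (4→5→9→3, push 4): res(11,3)=18
after path 4 (4→10→12→11→3, push 12): res(11,3)=6
after path 5 (4→5→10→12→11→3, push 2): res(11,3)=4

Residual capacity of (11,3): 4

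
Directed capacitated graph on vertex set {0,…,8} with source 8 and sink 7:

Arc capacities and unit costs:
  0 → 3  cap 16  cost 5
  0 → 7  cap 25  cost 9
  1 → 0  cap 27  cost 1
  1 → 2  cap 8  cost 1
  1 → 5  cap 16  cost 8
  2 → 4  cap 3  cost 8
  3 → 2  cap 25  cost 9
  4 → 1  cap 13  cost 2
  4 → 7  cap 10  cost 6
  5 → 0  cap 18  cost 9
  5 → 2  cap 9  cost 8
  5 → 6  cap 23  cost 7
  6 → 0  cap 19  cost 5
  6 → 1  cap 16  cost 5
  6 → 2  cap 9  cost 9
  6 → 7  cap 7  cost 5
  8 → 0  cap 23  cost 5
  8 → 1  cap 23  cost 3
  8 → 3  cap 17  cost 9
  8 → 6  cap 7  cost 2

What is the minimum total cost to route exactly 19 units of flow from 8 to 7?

Minimum cost for 19 units: 205

shortest-cost path #1: 8→6→7 push 7 @ unit cost 7 (adds 49)
shortest-cost path #2: 8→1→0→7 push 12 @ unit cost 13 (adds 156)
total cost = 205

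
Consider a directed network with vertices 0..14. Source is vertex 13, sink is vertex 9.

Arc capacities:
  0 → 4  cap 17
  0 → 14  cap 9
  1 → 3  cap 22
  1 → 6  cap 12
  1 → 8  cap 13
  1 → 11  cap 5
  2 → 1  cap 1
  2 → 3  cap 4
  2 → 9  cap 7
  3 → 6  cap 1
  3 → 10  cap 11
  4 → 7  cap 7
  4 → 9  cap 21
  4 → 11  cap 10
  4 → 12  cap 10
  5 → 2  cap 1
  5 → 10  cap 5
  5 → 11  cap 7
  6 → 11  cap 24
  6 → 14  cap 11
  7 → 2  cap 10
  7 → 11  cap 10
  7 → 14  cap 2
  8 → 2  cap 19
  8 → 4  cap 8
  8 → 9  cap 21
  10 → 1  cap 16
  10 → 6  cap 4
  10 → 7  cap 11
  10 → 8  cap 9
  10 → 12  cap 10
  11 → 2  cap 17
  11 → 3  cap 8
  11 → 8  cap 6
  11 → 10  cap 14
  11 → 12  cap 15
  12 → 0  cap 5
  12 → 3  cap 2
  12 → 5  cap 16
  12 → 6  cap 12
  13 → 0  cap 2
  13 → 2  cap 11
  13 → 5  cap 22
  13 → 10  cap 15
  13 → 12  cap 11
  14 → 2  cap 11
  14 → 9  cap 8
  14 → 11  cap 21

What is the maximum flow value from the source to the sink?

augment #1: 13→2→9 bottleneck 7, total now 7
augment #2: 13→0→4→9 bottleneck 2, total now 9
augment #3: 13→10→8→9 bottleneck 9, total now 18
augment #4: 13→2→1→8→9 bottleneck 1, total now 19
augment #5: 13→5→11→8→9 bottleneck 6, total now 25
augment #6: 13→10→1→8→9 bottleneck 5, total now 30
augment #7: 13→10→6→14→9 bottleneck 1, total now 31
augment #8: 13→12→0→4→9 bottleneck 5, total now 36
augment #9: 13→12→6→14→9 bottleneck 6, total now 42
augment #10: 13→2→3→6→14→9 bottleneck 1, total now 43
augment #11: 13→5→10→1→8→4→9 bottleneck 5, total now 48
augment #12: 13→2→3→10→1→8→4→9 bottleneck 2, total now 50

Maximum flow value: 50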